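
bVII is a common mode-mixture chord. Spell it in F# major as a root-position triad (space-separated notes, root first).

The root of bVII is the lowered 7th degree: E# becomes E. Building the major chord from the parallel minor on E: E–G#–B.

E G# B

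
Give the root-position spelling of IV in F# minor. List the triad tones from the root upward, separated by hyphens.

IV is built on scale degree 4, which is B in both F# minor and its parallel. Building the major chord from the parallel major on B: B–D#–F#.

B-D#-F#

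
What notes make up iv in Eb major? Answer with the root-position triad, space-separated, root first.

iv is built on scale degree 4, which is Ab in both Eb major and its parallel. Stacking thirds in Eb minor on Ab gives Ab–Cb–Eb.

Ab Cb Eb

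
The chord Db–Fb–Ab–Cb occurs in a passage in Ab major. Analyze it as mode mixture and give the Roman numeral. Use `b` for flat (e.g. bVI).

iv7

Db is scale degree 4 in Ab major. The diatonic chord on degree 4 would be Db (IV), but Db–Fb–Ab–Cb is the minor-seventh chord from Ab minor. As a borrowed chord it is labeled iv7.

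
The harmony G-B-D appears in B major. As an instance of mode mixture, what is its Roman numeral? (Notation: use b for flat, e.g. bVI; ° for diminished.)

In B major scale degree 6 is G#; G is its lowered form, from B minor. Diatonically B major has G#m (vi) on that degree; G–B–D is instead the major chord native to B minor, so it takes the label bVI.

bVI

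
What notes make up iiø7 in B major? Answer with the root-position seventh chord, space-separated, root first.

iiø7 is built on scale degree 2, which is C# in both B major and its parallel. In B minor the chord on C# is C#–E–G–B.

C# E G B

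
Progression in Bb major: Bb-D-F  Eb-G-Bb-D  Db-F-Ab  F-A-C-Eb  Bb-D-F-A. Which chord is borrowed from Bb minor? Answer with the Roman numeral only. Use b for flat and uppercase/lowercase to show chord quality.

bIII

The diatonic triads in Bb major are Bb, Cm, Dm, Eb, F, Gm, Adim. Of the given chords, Bb–D–F = Bb, Eb–G–Bb–D = Ebmaj7, F–A–C–Eb = F7 and Bb–D–F–A = Bbmaj7 are diatonic. Db–F–Ab doesn't fit — on degree 3 Bb major would have Dm (iii). Db is the degree-3 chord of Bb minor, so it is the borrowed bIII.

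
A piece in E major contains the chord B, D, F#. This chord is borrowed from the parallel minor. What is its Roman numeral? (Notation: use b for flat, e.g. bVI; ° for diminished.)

v

The root B is the diatonic 5th degree of E major; the borrowing shows in the chord quality. B–D–F# is a minor chord — the form found in E minor, not the diatonic V (B). Borrowed into E major it is written v.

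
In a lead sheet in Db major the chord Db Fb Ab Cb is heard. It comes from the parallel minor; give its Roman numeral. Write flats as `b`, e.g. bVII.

The root Db is the diatonic 1st degree of Db major; the borrowing shows in the chord quality. Db–Fb–Ab–Cb is a minor-seventh chord — the form found in Db minor, not the diatonic I (Db). Borrowed into Db major it is written i7.

i7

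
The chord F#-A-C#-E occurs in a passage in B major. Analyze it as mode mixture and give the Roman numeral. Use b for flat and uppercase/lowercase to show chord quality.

v7

The root F# is the diatonic 5th degree of B major; the borrowing shows in the chord quality. The diatonic chord on degree 5 would be F# (V), but F#–A–C#–E is the minor-seventh chord from B minor. As a borrowed chord it is labeled v7.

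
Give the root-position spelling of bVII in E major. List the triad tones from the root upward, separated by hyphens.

D-F#-A

Scale degree 7 in E major is D#. bVII uses the lowered form, D, taken from E minor. In E minor the chord on D is D–F#–A.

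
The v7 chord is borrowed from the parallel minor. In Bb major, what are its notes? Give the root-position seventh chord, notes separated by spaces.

F Ab C Eb

The root, F, is scale degree 5 — the same note in Bb major and Bb minor; only the chord quality changes. Building the minor-seventh chord from the parallel minor on F: F–Ab–C–Eb.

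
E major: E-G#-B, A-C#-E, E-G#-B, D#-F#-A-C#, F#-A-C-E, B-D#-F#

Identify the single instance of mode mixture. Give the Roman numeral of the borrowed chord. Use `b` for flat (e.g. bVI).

iiø7

In E major the diatonic chords are E, F#m, G#m, A, B, C#m, D#dim. E–G#–B = E, A–C#–E = A, D#–F#–A–C# = D#m7b5 and B–D#–F# = B all belong to that set. But F#–A–C–E is foreign: the diatonic ii on degree 2 is F#m, whereas F#m7b5 comes from E minor. It is labeled iiø7.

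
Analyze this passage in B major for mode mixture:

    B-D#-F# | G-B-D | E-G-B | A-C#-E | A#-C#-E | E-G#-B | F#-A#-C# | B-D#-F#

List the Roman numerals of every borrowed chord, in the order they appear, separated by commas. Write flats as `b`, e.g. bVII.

bVI, iv, bVII

B major has the diatonic set B, C#m, D#m, E, F#, G#m, A#dim. Of the given chords, B–D#–F# = B, A#–C#–E = A#dim, E–G#–B = E and F#–A#–C# = F# are diatonic. But G–B–D is foreign: the diatonic vi on degree 6 is G#m, whereas G comes from B minor. It is labeled bVI. But E–G–B is foreign: the diatonic IV on degree 4 is E, whereas Em comes from B minor. It is labeled iv. But A–C#–E is foreign: the diatonic vii° on degree 7 is A#dim, whereas A comes from B minor. It is labeled bVII.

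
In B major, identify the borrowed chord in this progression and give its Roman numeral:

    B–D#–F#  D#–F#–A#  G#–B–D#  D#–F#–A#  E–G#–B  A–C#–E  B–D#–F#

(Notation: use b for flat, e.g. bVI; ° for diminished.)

bVII

B major has the diatonic set B, C#m, D#m, E, F#, G#m, A#dim. Of the given chords, B–D#–F# = B, D#–F#–A# = D#m, G#–B–D# = G#m and E–G#–B = E are diatonic. But A–C#–E is foreign: the diatonic vii° on degree 7 is A#dim, whereas A comes from B minor. It is labeled bVII.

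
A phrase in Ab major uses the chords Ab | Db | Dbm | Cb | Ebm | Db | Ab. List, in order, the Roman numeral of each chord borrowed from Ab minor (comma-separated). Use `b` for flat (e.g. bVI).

In Ab major the diatonic chords are Ab, Bbm, Cm, Db, Eb, Fm, Gdim. Of the given chords, Ab and Db are diatonic. Dbm (Db–Fb–Ab) is not: scale degree 4 in Ab major carries Db (IV). In Ab minor the chord on that degree is Dbm, so here it functions as iv, borrowed from the parallel minor. Cb (Cb–Eb–Gb) doesn't fit — on degree 3 Ab major would have Cm (iii). Cb is the degree-3 chord of Ab minor, so it is the borrowed bIII. But Ebm (Eb–Gb–Bb) is foreign: the diatonic V on degree 5 is Eb, whereas Ebm comes from Ab minor. It is labeled v.

iv, bIII, v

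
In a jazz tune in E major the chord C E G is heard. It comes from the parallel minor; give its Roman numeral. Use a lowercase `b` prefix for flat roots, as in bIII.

The root C is the lowered 6th scale degree — diatonically E major has C# there. The diatonic chord on degree 6 would be C#m (vi), but C–E–G is the major chord from E minor. As a borrowed chord it is labeled bVI.

bVI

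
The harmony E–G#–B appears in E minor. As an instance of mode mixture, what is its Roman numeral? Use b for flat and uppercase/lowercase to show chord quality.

The root E is the diatonic 1st degree of E minor; the borrowing shows in the chord quality. Diatonically E minor has Em (i) on that degree; E–G#–B is instead the major chord native to E major, so it takes the label I.

I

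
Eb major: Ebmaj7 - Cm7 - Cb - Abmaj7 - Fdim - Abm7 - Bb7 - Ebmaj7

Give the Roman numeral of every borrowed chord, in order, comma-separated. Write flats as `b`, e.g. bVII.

bVI, ii°, iv7

In Eb major the diatonic chords are Eb, Fm, Gm, Ab, Bb, Cm, Ddim. Ebmaj7, Cm7, Abmaj7 and Bb7 are all diatonic. Cb (Cb–Eb–Gb) doesn't fit — on degree 6 Eb major would have Cm (vi). Cb is the degree-6 chord of Eb minor, so it is the borrowed bVI. Fdim (F–Ab–Cb) is not: scale degree 2 in Eb major carries Fm (ii). In Eb minor the chord on that degree is Fdim, so here it functions as ii°, borrowed from the parallel minor. Abm7 (Ab–Cb–Eb–Gb) doesn't fit — on degree 4 Eb major would have Ab (IV). Abm7 is the degree-4 chord of Eb minor, so it is the borrowed iv7.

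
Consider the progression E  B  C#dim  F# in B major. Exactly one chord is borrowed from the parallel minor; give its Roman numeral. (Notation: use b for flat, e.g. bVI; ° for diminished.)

ii°

In B major the diatonic chords are B, C#m, D#m, E, F#, G#m, A#dim. Of the given chords, E, B and F# are diatonic. But C#dim (C#–E–G) is foreign: the diatonic ii on degree 2 is C#m, whereas C#dim comes from B minor. It is labeled ii°.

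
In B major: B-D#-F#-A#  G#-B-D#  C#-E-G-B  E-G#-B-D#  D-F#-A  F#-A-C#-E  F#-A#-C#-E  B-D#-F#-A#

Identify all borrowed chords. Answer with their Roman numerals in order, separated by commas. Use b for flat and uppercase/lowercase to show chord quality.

The diatonic triads in B major are B, C#m, D#m, E, F#, G#m, A#dim. Of the given chords, B–D#–F#–A# = Bmaj7, G#–B–D# = G#m, E–G#–B–D# = Emaj7 and F#–A#–C#–E = F#7 are diatonic. C#–E–G–B doesn't fit — on degree 2 B major would have C#m (ii). C#m7b5 is the degree-2 chord of B minor, so it is the borrowed iiø7. D–F#–A doesn't fit — on degree 3 B major would have D#m (iii). D is the degree-3 chord of B minor, so it is the borrowed bIII. But F#–A–C#–E is foreign: the diatonic V on degree 5 is F#, whereas F#m7 comes from B minor. It is labeled v7.

iiø7, bIII, v7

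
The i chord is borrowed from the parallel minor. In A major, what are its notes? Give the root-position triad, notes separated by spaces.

i is built on scale degree 1, which is A in both A major and its parallel. In A minor the chord on A is A–C–E.

A C E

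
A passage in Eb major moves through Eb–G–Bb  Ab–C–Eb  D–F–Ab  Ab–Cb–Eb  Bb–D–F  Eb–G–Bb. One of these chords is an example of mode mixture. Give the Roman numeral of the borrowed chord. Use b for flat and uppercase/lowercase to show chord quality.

In Eb major the diatonic chords are Eb, Fm, Gm, Ab, Bb, Cm, Ddim. Eb–G–Bb = Eb, Ab–C–Eb = Ab, D–F–Ab = Ddim and Bb–D–F = Bb all belong to that set. Ab–Cb–Eb is not: scale degree 4 in Eb major carries Ab (IV). In Eb minor the chord on that degree is Abm, so here it functions as iv, borrowed from the parallel minor.

iv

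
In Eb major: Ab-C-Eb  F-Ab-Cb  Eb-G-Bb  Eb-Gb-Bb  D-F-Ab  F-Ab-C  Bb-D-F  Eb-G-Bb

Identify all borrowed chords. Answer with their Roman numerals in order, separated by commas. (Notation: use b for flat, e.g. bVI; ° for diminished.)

In Eb major the diatonic chords are Eb, Fm, Gm, Ab, Bb, Cm, Ddim. Ab–C–Eb = Ab, Eb–G–Bb = Eb, D–F–Ab = Ddim, F–Ab–C = Fm and Bb–D–F = Bb all belong to that set. F–Ab–Cb is not: scale degree 2 in Eb major carries Fm (ii). In Eb minor the chord on that degree is Fdim, so here it functions as ii°, borrowed from the parallel minor. Eb–Gb–Bb is not: scale degree 1 in Eb major carries Eb (I). In Eb minor the chord on that degree is Ebm, so here it functions as i, borrowed from the parallel minor.

ii°, i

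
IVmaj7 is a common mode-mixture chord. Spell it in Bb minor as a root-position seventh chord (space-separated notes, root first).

Eb G Bb D

The root, Eb, is scale degree 4 — the same note in Bb minor and Bb major; only the chord quality changes. Stacking thirds in Bb major on Eb gives Eb–G–Bb–D.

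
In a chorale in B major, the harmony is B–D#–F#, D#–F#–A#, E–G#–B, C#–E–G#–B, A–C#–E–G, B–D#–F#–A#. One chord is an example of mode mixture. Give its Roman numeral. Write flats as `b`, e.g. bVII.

In B major the diatonic chords are B, C#m, D#m, E, F#, G#m, A#dim. B–D#–F# = B, D#–F#–A# = D#m, E–G#–B = E, C#–E–G#–B = C#m7 and B–D#–F#–A# = Bmaj7 are all diatonic. A–C#–E–G doesn't fit — on degree 7 B major would have A#dim (vii°). A7 is the degree-7 chord of B minor, so it is the borrowed bVII7.

bVII7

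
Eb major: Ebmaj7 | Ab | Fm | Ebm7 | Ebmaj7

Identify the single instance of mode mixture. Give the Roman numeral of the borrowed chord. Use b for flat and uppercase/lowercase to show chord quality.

The diatonic triads in Eb major are Eb, Fm, Gm, Ab, Bb, Cm, Ddim. Ebmaj7, Ab and Fm are all diatonic. But Ebm7 (Eb–Gb–Bb–Db) is foreign: the diatonic I on degree 1 is Eb, whereas Ebm7 comes from Eb minor. It is labeled i7.

i7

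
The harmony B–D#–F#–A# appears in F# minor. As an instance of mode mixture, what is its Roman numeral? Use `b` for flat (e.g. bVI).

B is scale degree 4 in F# minor. Diatonically F# minor has Bm (iv) on that degree; B–D#–F#–A# is instead the major-seventh chord native to F# major, so it takes the label IVmaj7.

IVmaj7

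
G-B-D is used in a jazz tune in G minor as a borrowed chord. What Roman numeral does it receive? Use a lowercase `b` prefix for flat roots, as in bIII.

I

G is scale degree 1 in G minor. Diatonically G minor has Gm (i) on that degree; G–B–D is instead the major chord native to G major, so it takes the label I.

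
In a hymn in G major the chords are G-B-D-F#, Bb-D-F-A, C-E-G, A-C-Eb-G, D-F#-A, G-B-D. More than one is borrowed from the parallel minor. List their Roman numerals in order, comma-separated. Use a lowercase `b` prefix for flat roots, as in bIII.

bIIImaj7, iiø7

G major has the diatonic set G, Am, Bm, C, D, Em, F#dim. G–B–D–F# = Gmaj7, C–E–G = C, D–F#–A = D and G–B–D = G all belong to that set. Bb–D–F–A doesn't fit — on degree 3 G major would have Bm (iii). Bbmaj7 is the degree-3 chord of G minor, so it is the borrowed bIIImaj7. A–C–Eb–G doesn't fit — on degree 2 G major would have Am (ii). Am7b5 is the degree-2 chord of G minor, so it is the borrowed iiø7.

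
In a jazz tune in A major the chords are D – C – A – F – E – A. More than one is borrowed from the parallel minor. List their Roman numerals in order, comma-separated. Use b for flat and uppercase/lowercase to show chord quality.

bIII, bVI

The diatonic triads in A major are A, Bm, C#m, D, E, F#m, G#dim. D, A and E are all diatonic. C (C–E–G) doesn't fit — on degree 3 A major would have C#m (iii). C is the degree-3 chord of A minor, so it is the borrowed bIII. F (F–A–C) doesn't fit — on degree 6 A major would have F#m (vi). F is the degree-6 chord of A minor, so it is the borrowed bVI.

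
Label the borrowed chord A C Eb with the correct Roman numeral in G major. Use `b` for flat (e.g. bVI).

ii°

A is scale degree 2 in G major. Diatonically G major has Am (ii) on that degree; A–C–Eb is instead the diminished chord native to G minor, so it takes the label ii°.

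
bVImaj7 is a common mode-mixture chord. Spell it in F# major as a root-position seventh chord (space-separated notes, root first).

bVImaj7 is built on the lowered scale degree 6. In F# major degree 6 is D#; lowered it becomes D. In F# minor the chord on D is D–F#–A–C#.

D F# A C#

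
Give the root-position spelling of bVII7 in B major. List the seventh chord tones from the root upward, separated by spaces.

A C# E G

The root of bVII7 is the lowered 7th degree: A# becomes A. In B minor the chord on A is A–C#–E–G.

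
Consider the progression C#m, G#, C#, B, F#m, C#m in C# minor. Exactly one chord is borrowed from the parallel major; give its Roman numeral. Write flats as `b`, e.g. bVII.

I

The diatonic triads in C# minor (with V from harmonic minor) are C#m, D#dim, E, F#m, G#, A, B. Of the given chords, C#m, G#, B and F#m are diatonic. C# (C#–E#–G#) doesn't fit — on degree 1 C# minor would have C#m (i). C# is the degree-1 chord of C# major, so it is the borrowed I.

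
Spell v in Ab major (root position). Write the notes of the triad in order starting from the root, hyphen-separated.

The root, Eb, is scale degree 5 — the same note in Ab major and Ab minor; only the chord quality changes. In Ab minor the chord on Eb is Eb–Gb–Bb.

Eb-Gb-Bb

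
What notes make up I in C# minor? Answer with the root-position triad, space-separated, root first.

C# E# G#

I is built on scale degree 1, which is C# in both C# minor and its parallel. In C# major the chord on C# is C#–E#–G#.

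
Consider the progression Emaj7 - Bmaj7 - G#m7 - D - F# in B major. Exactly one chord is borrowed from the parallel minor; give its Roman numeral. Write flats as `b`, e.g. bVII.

In B major the diatonic chords are B, C#m, D#m, E, F#, G#m, A#dim. Of the given chords, Emaj7, Bmaj7, G#m7 and F# are diatonic. But D (D–F#–A) is foreign: the diatonic iii on degree 3 is D#m, whereas D comes from B minor. It is labeled bIII.

bIII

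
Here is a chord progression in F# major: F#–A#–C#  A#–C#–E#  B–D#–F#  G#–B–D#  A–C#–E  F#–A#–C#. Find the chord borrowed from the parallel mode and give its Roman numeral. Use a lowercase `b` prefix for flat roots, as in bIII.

F# major has the diatonic set F#, G#m, A#m, B, C#, D#m, E#dim. Of the given chords, F#–A#–C# = F#, A#–C#–E# = A#m, B–D#–F# = B and G#–B–D# = G#m are diatonic. A–C#–E is not: scale degree 3 in F# major carries A#m (iii). In F# minor the chord on that degree is A, so here it functions as bIII, borrowed from the parallel minor.

bIII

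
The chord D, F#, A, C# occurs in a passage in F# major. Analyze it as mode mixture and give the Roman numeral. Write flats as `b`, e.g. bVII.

D is the lowered form of scale degree 6 in F# major (the diatonic degree 6 is D#). The diatonic chord on degree 6 would be D#m (vi), but D–F#–A–C# is the major-seventh chord from F# minor. As a borrowed chord it is labeled bVImaj7.

bVImaj7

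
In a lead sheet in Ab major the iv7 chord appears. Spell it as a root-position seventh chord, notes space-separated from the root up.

Db Fb Ab Cb

The root, Db, is scale degree 4 — the same note in Ab major and Ab minor; only the chord quality changes. Stacking thirds in Ab minor on Db gives Db–Fb–Ab–Cb.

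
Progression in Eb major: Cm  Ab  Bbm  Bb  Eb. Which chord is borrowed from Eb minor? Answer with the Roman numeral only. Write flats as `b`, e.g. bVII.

v

The diatonic triads in Eb major are Eb, Fm, Gm, Ab, Bb, Cm, Ddim. Of the given chords, Cm, Ab, Bb and Eb are diatonic. Bbm (Bb–Db–F) is not: scale degree 5 in Eb major carries Bb (V). In Eb minor the chord on that degree is Bbm, so here it functions as v, borrowed from the parallel minor.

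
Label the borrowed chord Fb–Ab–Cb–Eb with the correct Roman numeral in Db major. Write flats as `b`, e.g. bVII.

bIIImaj7

The root Fb is the lowered 3rd scale degree — diatonically Db major has F there. Fb–Ab–Cb–Eb is a major-seventh chord — the form found in Db minor, not the diatonic iii (Fm). Borrowed into Db major it is written bIIImaj7.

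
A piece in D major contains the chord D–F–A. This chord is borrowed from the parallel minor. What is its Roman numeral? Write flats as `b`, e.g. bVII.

i

D is scale degree 1 in D major. The diatonic chord on degree 1 would be D (I), but D–F–A is the minor chord from D minor. As a borrowed chord it is labeled i.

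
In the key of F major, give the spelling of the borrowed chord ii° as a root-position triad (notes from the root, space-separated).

G Bb Db

ii° is built on scale degree 2, which is G in both F major and its parallel. Building the diminished chord from the parallel minor on G: G–Bb–Db.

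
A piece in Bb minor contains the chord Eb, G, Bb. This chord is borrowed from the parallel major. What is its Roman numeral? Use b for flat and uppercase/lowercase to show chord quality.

IV

Eb is scale degree 4 in Bb minor. Diatonically Bb minor has Ebm (iv) on that degree; Eb–G–Bb is instead the major chord native to Bb major, so it takes the label IV.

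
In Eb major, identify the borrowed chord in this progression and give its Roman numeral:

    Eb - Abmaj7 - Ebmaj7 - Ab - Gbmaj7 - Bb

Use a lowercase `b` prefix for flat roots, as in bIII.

bIIImaj7

In Eb major the diatonic chords are Eb, Fm, Gm, Ab, Bb, Cm, Ddim. Eb, Abmaj7, Ebmaj7, Ab and Bb are all diatonic. Gbmaj7 (Gb–Bb–Db–F) doesn't fit — on degree 3 Eb major would have Gm (iii). Gbmaj7 is the degree-3 chord of Eb minor, so it is the borrowed bIIImaj7.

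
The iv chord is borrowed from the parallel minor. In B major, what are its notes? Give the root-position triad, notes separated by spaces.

iv is built on scale degree 4, which is E in both B major and its parallel. In B minor the chord on E is E–G–B.

E G B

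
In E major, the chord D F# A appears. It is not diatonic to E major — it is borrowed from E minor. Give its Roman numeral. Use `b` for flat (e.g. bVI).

bVII

In E major scale degree 7 is D#; D is its lowered form, from E minor. D–F#–A is a major chord — the form found in E minor, not the diatonic vii° (D#dim). Borrowed into E major it is written bVII.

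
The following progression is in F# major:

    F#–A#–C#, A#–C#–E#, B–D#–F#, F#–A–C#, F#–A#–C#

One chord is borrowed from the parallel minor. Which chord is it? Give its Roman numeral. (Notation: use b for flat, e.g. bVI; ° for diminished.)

In F# major the diatonic chords are F#, G#m, A#m, B, C#, D#m, E#dim. F#–A#–C# = F#, A#–C#–E# = A#m and B–D#–F# = B are all diatonic. F#–A–C# is not: scale degree 1 in F# major carries F# (I). In F# minor the chord on that degree is F#m, so here it functions as i, borrowed from the parallel minor.

i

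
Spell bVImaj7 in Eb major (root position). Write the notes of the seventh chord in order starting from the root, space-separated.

Cb Eb Gb Bb

Scale degree 6 in Eb major is C. bVImaj7 uses the lowered form, Cb, taken from Eb minor. In Eb minor the chord on Cb is Cb–Eb–Gb–Bb.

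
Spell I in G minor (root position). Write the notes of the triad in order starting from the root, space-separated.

G B D

The root, G, is scale degree 1 — the same note in G minor and G major; only the chord quality changes. Building the major chord from the parallel major on G: G–B–D.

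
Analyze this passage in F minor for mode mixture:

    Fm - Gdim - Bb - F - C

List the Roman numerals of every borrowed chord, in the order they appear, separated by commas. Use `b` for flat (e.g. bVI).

IV, I

F minor has the diatonic set Fm, Gdim, Ab, Bbm, C, Db, Eb (with V from harmonic minor). Of the given chords, Fm, Gdim and C are diatonic. Bb (Bb–D–F) is not: scale degree 4 in F minor carries Bbm (iv). In F major the chord on that degree is Bb, so here it functions as IV, borrowed from the parallel major. F (F–A–C) doesn't fit — on degree 1 F minor would have Fm (i). F is the degree-1 chord of F major, so it is the borrowed I.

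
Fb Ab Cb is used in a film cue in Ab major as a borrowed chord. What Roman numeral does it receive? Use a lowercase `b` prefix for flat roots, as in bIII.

bVI

The root Fb is the lowered 6th scale degree — diatonically Ab major has F there. Fb–Ab–Cb is a major chord — the form found in Ab minor, not the diatonic vi (Fm). Borrowed into Ab major it is written bVI.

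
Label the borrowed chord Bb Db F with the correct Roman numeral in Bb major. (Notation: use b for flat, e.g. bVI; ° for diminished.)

i

Bb is scale degree 1 in Bb major. The diatonic chord on degree 1 would be Bb (I), but Bb–Db–F is the minor chord from Bb minor. As a borrowed chord it is labeled i.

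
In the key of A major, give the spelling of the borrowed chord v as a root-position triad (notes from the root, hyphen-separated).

v is built on scale degree 5, which is E in both A major and its parallel. In A minor the chord on E is E–G–B.

E-G-B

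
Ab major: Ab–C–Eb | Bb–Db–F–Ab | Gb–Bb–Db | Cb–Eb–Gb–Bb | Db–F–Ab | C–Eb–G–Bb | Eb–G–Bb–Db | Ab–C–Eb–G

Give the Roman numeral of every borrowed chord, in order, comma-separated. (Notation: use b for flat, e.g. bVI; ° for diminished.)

Ab major has the diatonic set Ab, Bbm, Cm, Db, Eb, Fm, Gdim. Ab–C–Eb = Ab, Bb–Db–F–Ab = Bbm7, Db–F–Ab = Db, C–Eb–G–Bb = Cm7, Eb–G–Bb–Db = Eb7 and Ab–C–Eb–G = Abmaj7 are all diatonic. But Gb–Bb–Db is foreign: the diatonic vii° on degree 7 is Gdim, whereas Gb comes from Ab minor. It is labeled bVII. But Cb–Eb–Gb–Bb is foreign: the diatonic iii on degree 3 is Cm, whereas Cbmaj7 comes from Ab minor. It is labeled bIIImaj7.

bVII, bIIImaj7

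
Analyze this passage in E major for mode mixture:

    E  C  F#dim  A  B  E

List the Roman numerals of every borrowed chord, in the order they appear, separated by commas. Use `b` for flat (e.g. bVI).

The diatonic triads in E major are E, F#m, G#m, A, B, C#m, D#dim. E, A and B are all diatonic. C (C–E–G) is not: scale degree 6 in E major carries C#m (vi). In E minor the chord on that degree is C, so here it functions as bVI, borrowed from the parallel minor. F#dim (F#–A–C) doesn't fit — on degree 2 E major would have F#m (ii). F#dim is the degree-2 chord of E minor, so it is the borrowed ii°.

bVI, ii°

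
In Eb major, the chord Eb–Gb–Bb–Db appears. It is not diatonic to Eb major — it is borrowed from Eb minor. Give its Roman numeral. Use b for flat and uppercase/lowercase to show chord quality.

i7

The root Eb is the diatonic 1st degree of Eb major; the borrowing shows in the chord quality. Diatonically Eb major has Eb (I) on that degree; Eb–Gb–Bb–Db is instead the minor-seventh chord native to Eb minor, so it takes the label i7.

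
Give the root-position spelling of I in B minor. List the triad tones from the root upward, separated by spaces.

I is built on scale degree 1, which is B in both B minor and its parallel. In B major the chord on B is B–D#–F#.

B D# F#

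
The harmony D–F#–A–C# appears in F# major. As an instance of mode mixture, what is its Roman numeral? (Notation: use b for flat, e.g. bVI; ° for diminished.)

bVImaj7

D is the lowered form of scale degree 6 in F# major (the diatonic degree 6 is D#). D–F#–A–C# is a major-seventh chord — the form found in F# minor, not the diatonic vi (D#m). Borrowed into F# major it is written bVImaj7.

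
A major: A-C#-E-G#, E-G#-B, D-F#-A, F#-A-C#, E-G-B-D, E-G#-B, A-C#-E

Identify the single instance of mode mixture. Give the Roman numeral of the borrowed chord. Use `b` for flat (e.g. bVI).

A major has the diatonic set A, Bm, C#m, D, E, F#m, G#dim. A–C#–E–G# = Amaj7, E–G#–B = E, D–F#–A = D, F#–A–C# = F#m and A–C#–E = A all belong to that set. But E–G–B–D is foreign: the diatonic V on degree 5 is E, whereas Em7 comes from A minor. It is labeled v7.

v7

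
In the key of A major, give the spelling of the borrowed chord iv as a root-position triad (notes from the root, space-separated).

D F A

iv is built on scale degree 4, which is D in both A major and its parallel. Building the minor chord from the parallel minor on D: D–F–A.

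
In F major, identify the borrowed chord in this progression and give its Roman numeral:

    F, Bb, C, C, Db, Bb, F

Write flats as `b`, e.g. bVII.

F major has the diatonic set F, Gm, Am, Bb, C, Dm, Edim. F, Bb and C are all diatonic. But Db (Db–F–Ab) is foreign: the diatonic vi on degree 6 is Dm, whereas Db comes from F minor. It is labeled bVI.

bVI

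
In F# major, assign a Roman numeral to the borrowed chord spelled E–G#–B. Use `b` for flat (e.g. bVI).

bVII

E is the lowered form of scale degree 7 in F# major (the diatonic degree 7 is E#). E–G#–B is a major chord — the form found in F# minor, not the diatonic vii° (E#dim). Borrowed into F# major it is written bVII.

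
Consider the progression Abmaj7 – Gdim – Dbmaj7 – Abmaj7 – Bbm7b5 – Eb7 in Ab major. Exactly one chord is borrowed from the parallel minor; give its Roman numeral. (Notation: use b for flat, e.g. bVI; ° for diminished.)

Ab major has the diatonic set Ab, Bbm, Cm, Db, Eb, Fm, Gdim. Abmaj7, Gdim, Dbmaj7 and Eb7 are all diatonic. Bbm7b5 (Bb–Db–Fb–Ab) doesn't fit — on degree 2 Ab major would have Bbm (ii). Bbm7b5 is the degree-2 chord of Ab minor, so it is the borrowed iiø7.

iiø7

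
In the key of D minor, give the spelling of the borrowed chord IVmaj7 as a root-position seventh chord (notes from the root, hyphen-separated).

G-B-D-F#

IVmaj7 is built on scale degree 4, which is G in both D minor and its parallel. Stacking thirds in D major on G gives G–B–D–F#.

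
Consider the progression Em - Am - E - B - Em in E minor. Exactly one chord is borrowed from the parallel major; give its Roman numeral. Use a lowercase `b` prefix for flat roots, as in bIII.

I

E minor has the diatonic set Em, F#dim, G, Am, B, C, D (with V from harmonic minor). Of the given chords, Em, Am and B are diatonic. But E (E–G#–B) is foreign: the diatonic i on degree 1 is Em, whereas E comes from E major. It is labeled I.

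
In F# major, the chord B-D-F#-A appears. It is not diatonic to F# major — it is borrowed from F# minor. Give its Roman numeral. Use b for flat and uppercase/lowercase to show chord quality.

iv7

The root B is the diatonic 4th degree of F# major; the borrowing shows in the chord quality. The diatonic chord on degree 4 would be B (IV), but B–D–F#–A is the minor-seventh chord from F# minor. As a borrowed chord it is labeled iv7.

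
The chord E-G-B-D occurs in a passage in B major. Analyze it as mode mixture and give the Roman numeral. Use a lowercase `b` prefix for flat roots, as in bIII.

E is scale degree 4 in B major. E–G–B–D is a minor-seventh chord — the form found in B minor, not the diatonic IV (E). Borrowed into B major it is written iv7.

iv7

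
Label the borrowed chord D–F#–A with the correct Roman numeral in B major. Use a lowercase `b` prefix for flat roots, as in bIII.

In B major scale degree 3 is D#; D is its lowered form, from B minor. The diatonic chord on degree 3 would be D#m (iii), but D–F#–A is the major chord from B minor. As a borrowed chord it is labeled bIII.

bIII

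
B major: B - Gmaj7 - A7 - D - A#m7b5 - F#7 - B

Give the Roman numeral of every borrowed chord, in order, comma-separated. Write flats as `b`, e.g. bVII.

bVImaj7, bVII7, bIII

B major has the diatonic set B, C#m, D#m, E, F#, G#m, A#dim. Of the given chords, B, A#m7b5 and F#7 are diatonic. But Gmaj7 (G–B–D–F#) is foreign: the diatonic vi on degree 6 is G#m, whereas Gmaj7 comes from B minor. It is labeled bVImaj7. A7 (A–C#–E–G) doesn't fit — on degree 7 B major would have A#dim (vii°). A7 is the degree-7 chord of B minor, so it is the borrowed bVII7. D (D–F#–A) is not: scale degree 3 in B major carries D#m (iii). In B minor the chord on that degree is D, so here it functions as bIII, borrowed from the parallel minor.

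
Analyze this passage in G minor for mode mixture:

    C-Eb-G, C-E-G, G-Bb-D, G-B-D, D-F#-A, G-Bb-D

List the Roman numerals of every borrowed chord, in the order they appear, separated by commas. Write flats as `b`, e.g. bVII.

IV, I

In G minor (with V from harmonic minor) the diatonic chords are Gm, Adim, Bb, Cm, D, Eb, F. Of the given chords, C–Eb–G = Cm, G–Bb–D = Gm and D–F#–A = D are diatonic. But C–E–G is foreign: the diatonic iv on degree 4 is Cm, whereas C comes from G major. It is labeled IV. G–B–D doesn't fit — on degree 1 G minor would have Gm (i). G is the degree-1 chord of G major, so it is the borrowed I.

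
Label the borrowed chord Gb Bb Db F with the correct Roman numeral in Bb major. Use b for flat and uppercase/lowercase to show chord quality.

The root Gb is the lowered 6th scale degree — diatonically Bb major has G there. Diatonically Bb major has Gm (vi) on that degree; Gb–Bb–Db–F is instead the major-seventh chord native to Bb minor, so it takes the label bVImaj7.

bVImaj7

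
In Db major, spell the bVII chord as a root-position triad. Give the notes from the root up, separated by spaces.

Scale degree 7 in Db major is C. bVII uses the lowered form, Cb, taken from Db minor. Building the major chord from the parallel minor on Cb: Cb–Eb–Gb.

Cb Eb Gb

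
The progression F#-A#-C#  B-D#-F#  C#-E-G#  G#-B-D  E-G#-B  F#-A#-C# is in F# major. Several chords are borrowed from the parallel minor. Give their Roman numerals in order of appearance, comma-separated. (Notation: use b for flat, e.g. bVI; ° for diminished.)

v, ii°, bVII

In F# major the diatonic chords are F#, G#m, A#m, B, C#, D#m, E#dim. Of the given chords, F#–A#–C# = F# and B–D#–F# = B are diatonic. But C#–E–G# is foreign: the diatonic V on degree 5 is C#, whereas C#m comes from F# minor. It is labeled v. But G#–B–D is foreign: the diatonic ii on degree 2 is G#m, whereas G#dim comes from F# minor. It is labeled ii°. E–G#–B is not: scale degree 7 in F# major carries E#dim (vii°). In F# minor the chord on that degree is E, so here it functions as bVII, borrowed from the parallel minor.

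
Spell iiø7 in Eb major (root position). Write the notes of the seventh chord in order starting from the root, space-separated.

F Ab Cb Eb

iiø7 is built on scale degree 2, which is F in both Eb major and its parallel. Stacking thirds in Eb minor on F gives F–Ab–Cb–Eb.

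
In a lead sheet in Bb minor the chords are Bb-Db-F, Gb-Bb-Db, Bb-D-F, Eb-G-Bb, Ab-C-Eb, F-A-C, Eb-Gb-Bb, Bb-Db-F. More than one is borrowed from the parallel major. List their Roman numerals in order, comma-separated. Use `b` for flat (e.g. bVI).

In Bb minor (with V from harmonic minor) the diatonic chords are Bbm, Cdim, Db, Ebm, F, Gb, Ab. Of the given chords, Bb–Db–F = Bbm, Gb–Bb–Db = Gb, Ab–C–Eb = Ab, F–A–C = F and Eb–Gb–Bb = Ebm are diatonic. Bb–D–F is not: scale degree 1 in Bb minor carries Bbm (i). In Bb major the chord on that degree is Bb, so here it functions as I, borrowed from the parallel major. Eb–G–Bb is not: scale degree 4 in Bb minor carries Ebm (iv). In Bb major the chord on that degree is Eb, so here it functions as IV, borrowed from the parallel major.

I, IV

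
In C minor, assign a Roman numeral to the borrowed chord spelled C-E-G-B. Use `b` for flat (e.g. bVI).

Imaj7

C is scale degree 1 in C minor. The diatonic chord on degree 1 would be Cm (i), but C–E–G–B is the major-seventh chord from C major. As a borrowed chord it is labeled Imaj7.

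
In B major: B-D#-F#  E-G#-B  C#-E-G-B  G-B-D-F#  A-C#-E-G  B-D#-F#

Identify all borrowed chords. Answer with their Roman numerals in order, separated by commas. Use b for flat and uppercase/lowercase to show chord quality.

In B major the diatonic chords are B, C#m, D#m, E, F#, G#m, A#dim. B–D#–F# = B and E–G#–B = E are both diatonic. C#–E–G–B doesn't fit — on degree 2 B major would have C#m (ii). C#m7b5 is the degree-2 chord of B minor, so it is the borrowed iiø7. G–B–D–F# is not: scale degree 6 in B major carries G#m (vi). In B minor the chord on that degree is Gmaj7, so here it functions as bVImaj7, borrowed from the parallel minor. A–C#–E–G is not: scale degree 7 in B major carries A#dim (vii°). In B minor the chord on that degree is A7, so here it functions as bVII7, borrowed from the parallel minor.

iiø7, bVImaj7, bVII7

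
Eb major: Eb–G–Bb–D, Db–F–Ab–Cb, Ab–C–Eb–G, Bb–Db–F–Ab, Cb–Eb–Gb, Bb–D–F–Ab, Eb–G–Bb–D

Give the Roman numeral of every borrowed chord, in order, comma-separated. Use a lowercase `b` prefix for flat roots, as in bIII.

In Eb major the diatonic chords are Eb, Fm, Gm, Ab, Bb, Cm, Ddim. Of the given chords, Eb–G–Bb–D = Ebmaj7, Ab–C–Eb–G = Abmaj7 and Bb–D–F–Ab = Bb7 are diatonic. But Db–F–Ab–Cb is foreign: the diatonic vii° on degree 7 is Ddim, whereas Db7 comes from Eb minor. It is labeled bVII7. But Bb–Db–F–Ab is foreign: the diatonic V on degree 5 is Bb, whereas Bbm7 comes from Eb minor. It is labeled v7. But Cb–Eb–Gb is foreign: the diatonic vi on degree 6 is Cm, whereas Cb comes from Eb minor. It is labeled bVI.

bVII7, v7, bVI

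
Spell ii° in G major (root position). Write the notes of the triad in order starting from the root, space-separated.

The root, A, is scale degree 2 — the same note in G major and G minor; only the chord quality changes. Stacking thirds in G minor on A gives A–C–Eb.

A C Eb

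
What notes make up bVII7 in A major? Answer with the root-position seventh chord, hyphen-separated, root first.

bVII7 is built on the lowered scale degree 7. In A major degree 7 is G#; lowered it becomes G. Building the dominant-seventh chord from the parallel minor on G: G–B–D–F.

G-B-D-F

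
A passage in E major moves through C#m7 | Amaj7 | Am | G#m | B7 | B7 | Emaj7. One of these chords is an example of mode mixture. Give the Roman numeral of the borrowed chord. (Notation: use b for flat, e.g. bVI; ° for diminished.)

E major has the diatonic set E, F#m, G#m, A, B, C#m, D#dim. C#m7, Amaj7, G#m, B7 and Emaj7 all belong to that set. Am (A–C–E) is not: scale degree 4 in E major carries A (IV). In E minor the chord on that degree is Am, so here it functions as iv, borrowed from the parallel minor.

iv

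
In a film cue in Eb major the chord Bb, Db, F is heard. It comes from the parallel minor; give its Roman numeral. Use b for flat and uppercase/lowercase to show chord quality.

The root Bb is the diatonic 5th degree of Eb major; the borrowing shows in the chord quality. The diatonic chord on degree 5 would be Bb (V), but Bb–Db–F is the minor chord from Eb minor. As a borrowed chord it is labeled v.

v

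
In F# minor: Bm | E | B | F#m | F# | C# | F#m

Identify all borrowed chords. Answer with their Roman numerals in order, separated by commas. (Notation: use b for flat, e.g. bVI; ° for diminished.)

F# minor has the diatonic set F#m, G#dim, A, Bm, C#, D, E (with V from harmonic minor). Bm, E, F#m and C# all belong to that set. B (B–D#–F#) is not: scale degree 4 in F# minor carries Bm (iv). In F# major the chord on that degree is B, so here it functions as IV, borrowed from the parallel major. F# (F#–A#–C#) doesn't fit — on degree 1 F# minor would have F#m (i). F# is the degree-1 chord of F# major, so it is the borrowed I.

IV, I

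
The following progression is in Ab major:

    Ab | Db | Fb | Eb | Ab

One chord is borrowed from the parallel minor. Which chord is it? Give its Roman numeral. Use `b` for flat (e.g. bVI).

bVI

The diatonic triads in Ab major are Ab, Bbm, Cm, Db, Eb, Fm, Gdim. Ab, Db and Eb all belong to that set. But Fb (Fb–Ab–Cb) is foreign: the diatonic vi on degree 6 is Fm, whereas Fb comes from Ab minor. It is labeled bVI.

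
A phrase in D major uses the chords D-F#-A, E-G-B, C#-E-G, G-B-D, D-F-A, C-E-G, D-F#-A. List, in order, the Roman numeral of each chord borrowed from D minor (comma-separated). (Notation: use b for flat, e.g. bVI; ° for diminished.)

In D major the diatonic chords are D, Em, F#m, G, A, Bm, C#dim. Of the given chords, D–F#–A = D, E–G–B = Em, C#–E–G = C#dim and G–B–D = G are diatonic. D–F–A is not: scale degree 1 in D major carries D (I). In D minor the chord on that degree is Dm, so here it functions as i, borrowed from the parallel minor. C–E–G is not: scale degree 7 in D major carries C#dim (vii°). In D minor the chord on that degree is C, so here it functions as bVII, borrowed from the parallel minor.

i, bVII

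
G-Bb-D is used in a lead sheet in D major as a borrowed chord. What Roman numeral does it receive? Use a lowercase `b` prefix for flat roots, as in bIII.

G is scale degree 4 in D major. Diatonically D major has G (IV) on that degree; G–Bb–D is instead the minor chord native to D minor, so it takes the label iv.

iv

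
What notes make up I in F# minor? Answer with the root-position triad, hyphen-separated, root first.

I is built on scale degree 1, which is F# in both F# minor and its parallel. Building the major chord from the parallel major on F#: F#–A#–C#.

F#-A#-C#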